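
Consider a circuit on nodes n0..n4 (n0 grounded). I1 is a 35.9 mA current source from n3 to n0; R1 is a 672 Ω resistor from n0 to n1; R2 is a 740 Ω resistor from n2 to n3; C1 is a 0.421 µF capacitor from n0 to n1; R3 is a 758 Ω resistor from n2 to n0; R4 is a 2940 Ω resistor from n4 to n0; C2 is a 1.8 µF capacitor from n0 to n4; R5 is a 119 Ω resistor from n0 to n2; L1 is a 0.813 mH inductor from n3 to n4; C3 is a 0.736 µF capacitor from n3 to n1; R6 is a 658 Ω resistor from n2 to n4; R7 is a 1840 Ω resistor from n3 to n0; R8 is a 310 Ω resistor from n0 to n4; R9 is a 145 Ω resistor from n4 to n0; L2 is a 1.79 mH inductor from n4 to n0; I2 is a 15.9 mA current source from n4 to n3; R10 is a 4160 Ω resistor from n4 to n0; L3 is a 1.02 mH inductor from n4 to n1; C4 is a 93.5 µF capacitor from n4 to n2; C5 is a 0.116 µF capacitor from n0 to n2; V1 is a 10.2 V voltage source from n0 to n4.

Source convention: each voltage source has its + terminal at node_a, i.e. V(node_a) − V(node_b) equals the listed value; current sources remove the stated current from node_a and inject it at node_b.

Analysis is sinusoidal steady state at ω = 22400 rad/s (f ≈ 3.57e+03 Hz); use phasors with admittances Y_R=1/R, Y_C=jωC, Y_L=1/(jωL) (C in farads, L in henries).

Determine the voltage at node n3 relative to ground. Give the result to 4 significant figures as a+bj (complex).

-6.732-2.002j V

Element admittances at ω=22400 rad/s:
  I1: injects 0.0359 A into n0 (from n3)
  Y(R1) = 0.001488+0.000j S between n0,n1
  Y(R2) = 0.001351+0.000j S between n2,n3
  Y(C1) = 0.000+0.009430j S between n0,n1
  Y(R3) = 0.001319+0.000j S between n2,n0
  Y(R4) = 0.0003401+0.000j S between n4,n0
  Y(C2) = 0.000+0.04032j S between n0,n4
  Y(R5) = 0.008403+0.000j S between n0,n2
  Y(L1) = 0.000-0.05491j S between n3,n4
  Y(C3) = 0.000+0.01649j S between n3,n1
  Y(R6) = 0.001520+0.000j S between n2,n4
  Y(R7) = 0.0005435+0.000j S between n3,n0
  Y(R8) = 0.003226+0.000j S between n0,n4
  Y(R9) = 0.006897+0.000j S between n4,n0
  Y(L2) = 0.000-0.02494j S between n4,n0
  I2: injects 0.0159 A into n3 (from n4)
  Y(R10) = 0.0002404+0.000j S between n4,n0
  Y(L3) = 0.000-0.04377j S between n4,n1
  Y(C4) = 0.000+2.094j S between n4,n2
  Y(C5) = 0.000+0.002598j S between n0,n2
  V1: constraint V(n0)−V(n4) = 10.2
Assemble and solve the 5×5 MNA system:
  V(n1)=-18.51+3.392j  V(n2)=-10.19-0.04946j  V(n3)=-6.732-2.002j  V(n4)=-10.20+0.000j
  i(V1)=-0.2354-0.3544j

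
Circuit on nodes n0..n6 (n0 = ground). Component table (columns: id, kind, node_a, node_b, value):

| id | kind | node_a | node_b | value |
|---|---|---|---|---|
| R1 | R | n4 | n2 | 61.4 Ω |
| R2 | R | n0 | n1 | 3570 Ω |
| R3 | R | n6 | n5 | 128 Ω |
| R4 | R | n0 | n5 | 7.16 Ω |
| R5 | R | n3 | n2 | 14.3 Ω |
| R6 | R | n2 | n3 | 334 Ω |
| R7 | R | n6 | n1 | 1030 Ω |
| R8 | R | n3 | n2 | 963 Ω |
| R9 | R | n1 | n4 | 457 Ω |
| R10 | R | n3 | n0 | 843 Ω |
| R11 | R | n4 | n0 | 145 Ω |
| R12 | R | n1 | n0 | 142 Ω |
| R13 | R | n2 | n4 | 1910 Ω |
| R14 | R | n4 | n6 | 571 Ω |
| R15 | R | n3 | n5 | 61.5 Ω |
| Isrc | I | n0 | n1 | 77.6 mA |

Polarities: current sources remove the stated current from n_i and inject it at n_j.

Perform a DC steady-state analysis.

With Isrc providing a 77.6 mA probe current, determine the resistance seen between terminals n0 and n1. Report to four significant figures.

R_eq = 99.34 Ω

Apply KCL at each of the 6 non-ground nodes and solve the resulting linear system.
Node n1: branches {R2, R7, R9, R12, Isrc} → V_1 = 7.709
Node n2: branches {R1, R5, R6, R8, R13} → V_2 = 0.6054
Node n3: branches {R5, R6, R8, R10, R15} → V_3 = 0.5069
Node n4: branches {R1, R9, R11, R13, R14} → V_4 = 1.039
Node n5: branches {R3, R4, R15} → V_5 = 0.09586
Node n6: branches {R3, R7, R14} → V_6 = 0.9542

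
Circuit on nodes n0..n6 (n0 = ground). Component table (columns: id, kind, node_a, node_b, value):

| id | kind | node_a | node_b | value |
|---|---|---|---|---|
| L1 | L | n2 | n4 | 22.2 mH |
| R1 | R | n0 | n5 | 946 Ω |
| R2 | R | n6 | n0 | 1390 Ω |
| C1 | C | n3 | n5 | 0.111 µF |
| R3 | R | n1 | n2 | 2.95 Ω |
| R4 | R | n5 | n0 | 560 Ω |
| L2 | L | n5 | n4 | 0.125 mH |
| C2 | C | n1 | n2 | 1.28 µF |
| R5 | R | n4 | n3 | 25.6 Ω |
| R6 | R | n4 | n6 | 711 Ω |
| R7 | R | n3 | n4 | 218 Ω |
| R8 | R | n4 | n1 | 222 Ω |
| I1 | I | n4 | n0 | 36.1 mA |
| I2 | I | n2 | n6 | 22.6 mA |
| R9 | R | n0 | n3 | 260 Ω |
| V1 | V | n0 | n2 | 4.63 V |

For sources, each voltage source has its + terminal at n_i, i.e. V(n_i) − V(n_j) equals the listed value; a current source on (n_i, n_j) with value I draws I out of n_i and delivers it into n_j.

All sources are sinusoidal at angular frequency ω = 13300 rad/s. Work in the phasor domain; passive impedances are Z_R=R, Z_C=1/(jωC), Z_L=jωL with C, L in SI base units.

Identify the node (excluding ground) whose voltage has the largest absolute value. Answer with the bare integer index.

6

Element admittances at ω=13300 rad/s:
  Y(L1) = 0.000-0.003387j S between n2,n4
  Y(R1) = 0.001057+0.000j S between n0,n5
  Y(R2) = 0.0007194+0.000j S between n6,n0
  Y(C1) = 0.000+0.001476j S between n3,n5
  Y(R3) = 0.3390+0.000j S between n1,n2
  Y(R4) = 0.001786+0.000j S between n5,n0
  Y(L2) = 0.000-0.6015j S between n5,n4
  Y(C2) = 0.000+0.01702j S between n1,n2
  Y(R5) = 0.03906+0.000j S between n4,n3
  Y(R6) = 0.001406+0.000j S between n4,n6
  Y(R7) = 0.004587+0.000j S between n3,n4
  Y(R8) = 0.004505+0.000j S between n4,n1
  I1: injects 0.0361 A into n0 (from n4)
  I2: injects 0.0226 A into n6 (from n2)
  Y(R9) = 0.003846+0.000j S between n0,n3
  V1: constraint V(n0)−V(n2) = 4.63
Assemble and solve the 7×7 MNA system:
  V(n1)=-4.619+0.002796j  V(n2)=-4.630+0.000j  V(n3)=-3.466+0.2262j  V(n4)=-3.770+0.2563j  V(n5)=-3.769+0.2743j  V(n6)=8.137+0.1696j
  i(V1)=0.01791+0.001772j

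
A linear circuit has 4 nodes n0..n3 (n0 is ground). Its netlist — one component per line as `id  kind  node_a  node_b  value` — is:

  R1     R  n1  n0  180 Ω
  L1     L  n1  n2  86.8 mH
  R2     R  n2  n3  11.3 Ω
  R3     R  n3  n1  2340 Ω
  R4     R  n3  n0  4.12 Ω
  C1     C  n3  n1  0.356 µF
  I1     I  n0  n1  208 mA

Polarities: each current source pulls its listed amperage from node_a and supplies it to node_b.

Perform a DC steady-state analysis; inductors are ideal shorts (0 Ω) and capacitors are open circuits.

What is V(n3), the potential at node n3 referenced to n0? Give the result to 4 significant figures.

Element admittances at DC:
  Y(R1) = 0.005556 S between n1,n0
  L1: short n1↔n2 (DC inductor)
  Y(R2) = 0.08850 S between n2,n3
  Y(R3) = 0.0004274 S between n3,n1
  Y(R4) = 0.2427 S between n3,n0
  Y(C1) = 0.000 S between n3,n1
  I1: injects 0.208 A into n1 (from n0)
Assemble and solve the 4×4 MNA system:
  V(n1)=2.945  V(n2)=2.945  V(n3)=0.7896
  i(L1)=0.1907

0.7896 V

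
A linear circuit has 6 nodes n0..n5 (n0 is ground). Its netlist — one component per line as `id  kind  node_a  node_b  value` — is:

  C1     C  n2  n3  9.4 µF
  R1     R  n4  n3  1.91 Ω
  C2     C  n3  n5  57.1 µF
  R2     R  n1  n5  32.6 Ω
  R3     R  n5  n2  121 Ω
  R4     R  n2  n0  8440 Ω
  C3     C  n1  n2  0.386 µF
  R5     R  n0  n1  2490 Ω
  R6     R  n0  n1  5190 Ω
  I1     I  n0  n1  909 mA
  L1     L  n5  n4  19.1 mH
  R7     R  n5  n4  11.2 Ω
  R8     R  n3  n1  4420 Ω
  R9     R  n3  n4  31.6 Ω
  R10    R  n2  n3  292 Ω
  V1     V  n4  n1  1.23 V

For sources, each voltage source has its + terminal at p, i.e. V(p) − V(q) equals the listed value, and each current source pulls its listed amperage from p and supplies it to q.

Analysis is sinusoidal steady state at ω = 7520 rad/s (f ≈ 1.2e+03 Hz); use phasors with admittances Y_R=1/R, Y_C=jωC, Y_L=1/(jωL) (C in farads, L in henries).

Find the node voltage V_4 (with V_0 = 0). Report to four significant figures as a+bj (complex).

1276-0.3299j V

Apply KCL at each of the 5 non-ground nodes and solve the resulting linear system.
Node n1: branches {R2, C3, R5, R6, I1, R8, V1} → V_1 = 1275-0.3299j
Node n2: branches {C1, R3, R4, C3, R10} → V_2 = 1276+1.655j
Node n3: branches {C1, R1, C2, R8, R9, R10} → V_3 = 1276-0.3400j
Node n4: branches {R1, L1, R7, R9, V1} → V_4 = 1276-0.3299j
Node n5: branches {C2, R2, R3, L1, R7} → V_5 = 1276-0.3137j
Source currents: i(V1)=-0.1758-0.002431j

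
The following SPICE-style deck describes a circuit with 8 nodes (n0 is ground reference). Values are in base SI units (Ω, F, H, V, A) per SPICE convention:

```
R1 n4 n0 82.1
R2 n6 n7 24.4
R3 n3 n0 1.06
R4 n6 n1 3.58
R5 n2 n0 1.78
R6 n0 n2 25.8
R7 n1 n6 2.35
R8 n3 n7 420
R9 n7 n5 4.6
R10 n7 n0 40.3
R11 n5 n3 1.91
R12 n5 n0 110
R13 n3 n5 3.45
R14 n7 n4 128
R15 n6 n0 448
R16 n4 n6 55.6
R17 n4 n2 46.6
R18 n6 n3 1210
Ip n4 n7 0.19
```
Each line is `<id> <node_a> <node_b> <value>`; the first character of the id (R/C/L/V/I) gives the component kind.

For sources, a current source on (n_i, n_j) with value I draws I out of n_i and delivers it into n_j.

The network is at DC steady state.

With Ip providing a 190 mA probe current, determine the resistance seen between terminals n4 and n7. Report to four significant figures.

R_eq = 20.83 Ω

Element admittances at DC:
  Y(R1) = 0.01218 S between n4,n0
  Y(R2) = 0.04098 S between n6,n7
  Y(R3) = 0.9434 S between n3,n0
  Y(R4) = 0.2793 S between n6,n1
  Y(R5) = 0.5618 S between n2,n0
  Y(R6) = 0.03876 S between n0,n2
  Y(R7) = 0.4255 S between n1,n6
  Y(R8) = 0.002381 S between n3,n7
  Y(R9) = 0.2174 S between n7,n5
  Y(R10) = 0.02481 S between n7,n0
  Y(R11) = 0.5236 S between n5,n3
  Y(R12) = 0.009091 S between n5,n0
  Y(R13) = 0.2899 S between n3,n5
  Y(R14) = 0.007812 S between n7,n4
  Y(R15) = 0.002232 S between n6,n0
  Y(R16) = 0.01799 S between n4,n6
  Y(R17) = 0.02146 S between n4,n2
  Y(R18) = 0.0008264 S between n6,n3
  Ip: injects 0.19 A into n7 (from n4)
Assemble and solve the 7×7 MNA system:
  V(n1)=-0.5365  V(n2)=-0.1144  V(n3)=0.09801  V(n4)=-3.316  V(n5)=0.2107  V(n6)=-0.5365  V(n7)=0.6413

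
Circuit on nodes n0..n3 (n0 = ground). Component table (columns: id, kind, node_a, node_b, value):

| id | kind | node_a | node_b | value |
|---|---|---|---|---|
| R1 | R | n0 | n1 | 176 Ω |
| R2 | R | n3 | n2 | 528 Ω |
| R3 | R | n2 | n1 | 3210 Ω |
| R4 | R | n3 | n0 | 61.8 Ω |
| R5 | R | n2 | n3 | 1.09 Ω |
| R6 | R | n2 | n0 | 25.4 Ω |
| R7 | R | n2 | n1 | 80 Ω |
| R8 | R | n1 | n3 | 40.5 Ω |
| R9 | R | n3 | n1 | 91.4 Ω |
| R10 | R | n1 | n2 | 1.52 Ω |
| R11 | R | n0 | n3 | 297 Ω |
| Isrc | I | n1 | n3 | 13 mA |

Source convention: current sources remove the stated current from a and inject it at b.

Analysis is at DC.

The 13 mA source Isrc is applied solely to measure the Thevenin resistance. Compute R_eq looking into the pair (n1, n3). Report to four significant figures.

R_eq = 2.334 Ω

Element admittances at DC:
  Y(R1) = 0.005682 S between n0,n1
  Y(R2) = 0.001894 S between n3,n2
  Y(R3) = 0.0003115 S between n2,n1
  Y(R4) = 0.01618 S between n3,n0
  Y(R5) = 0.9174 S between n2,n3
  Y(R6) = 0.03937 S between n2,n0
  Y(R7) = 0.01250 S between n2,n1
  Y(R8) = 0.02469 S between n1,n3
  Y(R9) = 0.01094 S between n3,n1
  Y(R10) = 0.6579 S between n1,n2
  Y(R11) = 0.003367 S between n0,n3
  Isrc: injects 0.013 A into n3 (from n1)
Assemble and solve the 3×3 MNA system:
  V(n1)=-0.01991  V(n2)=-0.002308  V(n3)=0.01043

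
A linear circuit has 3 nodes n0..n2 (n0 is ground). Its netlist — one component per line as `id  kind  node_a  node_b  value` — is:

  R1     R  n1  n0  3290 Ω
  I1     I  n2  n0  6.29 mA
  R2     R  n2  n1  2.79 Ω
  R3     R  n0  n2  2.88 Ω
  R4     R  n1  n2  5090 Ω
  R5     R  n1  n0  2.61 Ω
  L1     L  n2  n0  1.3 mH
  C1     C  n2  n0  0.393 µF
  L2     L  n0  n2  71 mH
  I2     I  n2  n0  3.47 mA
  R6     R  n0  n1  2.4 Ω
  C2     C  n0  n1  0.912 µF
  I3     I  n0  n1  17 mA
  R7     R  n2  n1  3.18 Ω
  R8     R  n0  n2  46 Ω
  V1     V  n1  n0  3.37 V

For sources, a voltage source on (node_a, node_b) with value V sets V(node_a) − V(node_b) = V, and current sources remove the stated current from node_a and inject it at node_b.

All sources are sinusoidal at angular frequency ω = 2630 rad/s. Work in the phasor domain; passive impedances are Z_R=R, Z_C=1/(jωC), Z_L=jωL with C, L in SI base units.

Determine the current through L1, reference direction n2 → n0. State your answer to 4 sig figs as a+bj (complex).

0.1670-0.5864j A

Element admittances at ω=2630 rad/s:
  Y(R1) = 0.0003040+0.000j S between n1,n0
  I1: injects 0.00629 A into n0 (from n2)
  Y(R2) = 0.3584+0.000j S between n2,n1
  Y(R3) = 0.3472+0.000j S between n0,n2
  Y(R4) = 0.0001965+0.000j S between n1,n2
  Y(R5) = 0.3831+0.000j S between n1,n0
  Y(L1) = 0.000-0.2925j S between n2,n0
  Y(C1) = 0.000+0.001034j S between n2,n0
  Y(L2) = 0.000-0.005355j S between n0,n2
  I2: injects 0.00347 A into n0 (from n2)
  Y(R6) = 0.4167+0.000j S between n0,n1
  Y(C2) = 0.000+0.002399j S between n0,n1
  I3: injects 0.017 A into n1 (from n0)
  Y(R7) = 0.3145+0.000j S between n2,n1
  Y(R8) = 0.02174+0.000j S between n0,n2
  V1: constraint V(n1)−V(n0) = 3.37
Assemble and solve the 3×3 MNA system:
  V(n1)=3.370+0.000j  V(n2)=2.005+0.5710j
  i(V1)=-3.598+0.3763j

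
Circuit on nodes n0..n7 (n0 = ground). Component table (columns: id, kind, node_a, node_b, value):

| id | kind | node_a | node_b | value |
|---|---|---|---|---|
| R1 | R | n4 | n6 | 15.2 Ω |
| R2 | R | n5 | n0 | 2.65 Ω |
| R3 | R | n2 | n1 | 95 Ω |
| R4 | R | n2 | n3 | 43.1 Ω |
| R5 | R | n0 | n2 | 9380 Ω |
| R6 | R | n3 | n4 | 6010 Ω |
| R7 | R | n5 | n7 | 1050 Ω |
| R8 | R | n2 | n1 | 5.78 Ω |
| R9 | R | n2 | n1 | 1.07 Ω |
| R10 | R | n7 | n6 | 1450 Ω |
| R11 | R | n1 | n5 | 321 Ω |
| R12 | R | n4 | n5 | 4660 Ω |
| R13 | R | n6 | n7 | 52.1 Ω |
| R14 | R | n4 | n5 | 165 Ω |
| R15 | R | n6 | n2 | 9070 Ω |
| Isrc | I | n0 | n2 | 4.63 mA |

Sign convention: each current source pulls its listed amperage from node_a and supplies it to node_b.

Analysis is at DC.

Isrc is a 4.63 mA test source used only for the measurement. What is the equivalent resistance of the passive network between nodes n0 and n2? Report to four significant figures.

R_eq = 290.0 Ω

Element admittances at DC:
  Y(R1) = 0.06579 S between n4,n6
  Y(R2) = 0.3774 S between n5,n0
  Y(R3) = 0.01053 S between n2,n1
  Y(R4) = 0.02320 S between n2,n3
  Y(R5) = 0.0001066 S between n0,n2
  Y(R6) = 0.0001664 S between n3,n4
  Y(R7) = 0.0009524 S between n5,n7
  Y(R8) = 0.1730 S between n2,n1
  Y(R9) = 0.9346 S between n2,n1
  Y(R10) = 0.0006897 S between n7,n6
  Y(R11) = 0.003115 S between n1,n5
  Y(R12) = 0.0002146 S between n4,n5
  Y(R13) = 0.01919 S between n6,n7
  Y(R14) = 0.006061 S between n4,n5
  Y(R15) = 0.0001103 S between n6,n2
  Isrc: injects 0.00463 A into n2 (from n0)
Assemble and solve the 7×7 MNA system:
  V(n1)=1.339  V(n2)=1.343  V(n3)=1.333  V(n4)=0.06083  V(n5)=0.01189  V(n6)=0.06228  V(n7)=0.05998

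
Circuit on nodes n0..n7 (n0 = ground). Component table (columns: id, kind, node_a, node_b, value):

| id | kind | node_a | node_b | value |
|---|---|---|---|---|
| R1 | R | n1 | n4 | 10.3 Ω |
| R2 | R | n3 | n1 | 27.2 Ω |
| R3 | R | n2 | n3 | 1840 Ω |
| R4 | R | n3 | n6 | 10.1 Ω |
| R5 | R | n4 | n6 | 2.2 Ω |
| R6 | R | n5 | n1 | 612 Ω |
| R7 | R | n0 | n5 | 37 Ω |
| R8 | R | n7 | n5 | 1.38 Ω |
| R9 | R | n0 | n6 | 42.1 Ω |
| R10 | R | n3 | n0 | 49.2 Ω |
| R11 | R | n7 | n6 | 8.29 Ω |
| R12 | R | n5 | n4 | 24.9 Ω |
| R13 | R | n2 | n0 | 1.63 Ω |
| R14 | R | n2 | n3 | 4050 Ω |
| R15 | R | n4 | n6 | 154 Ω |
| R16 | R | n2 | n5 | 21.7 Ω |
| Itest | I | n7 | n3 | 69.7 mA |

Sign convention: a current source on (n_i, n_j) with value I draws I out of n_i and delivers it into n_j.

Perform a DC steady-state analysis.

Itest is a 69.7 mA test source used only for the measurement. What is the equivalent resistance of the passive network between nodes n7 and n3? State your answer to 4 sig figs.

Apply KCL at each of the 7 non-ground nodes and solve the resulting linear system.
Node n1: branches {R1, R2, R6} → V_1 = 0.2249
Node n2: branches {R3, R13, R14, R16} → V_2 = -0.01369
Node n3: branches {R2, R3, R4, R10, R14, Itest} → V_3 = 0.5635
Node n4: branches {R1, R5, R12, R15} → V_4 = 0.1040
Node n5: branches {R6, R7, R8, R12, R16} → V_5 = -0.2058
Node n6: branches {R4, R5, R9, R11, R15} → V_6 = 0.1055
Node n7: branches {R8, R11, Itest} → V_7 = -0.2438

R_eq = 11.58 Ω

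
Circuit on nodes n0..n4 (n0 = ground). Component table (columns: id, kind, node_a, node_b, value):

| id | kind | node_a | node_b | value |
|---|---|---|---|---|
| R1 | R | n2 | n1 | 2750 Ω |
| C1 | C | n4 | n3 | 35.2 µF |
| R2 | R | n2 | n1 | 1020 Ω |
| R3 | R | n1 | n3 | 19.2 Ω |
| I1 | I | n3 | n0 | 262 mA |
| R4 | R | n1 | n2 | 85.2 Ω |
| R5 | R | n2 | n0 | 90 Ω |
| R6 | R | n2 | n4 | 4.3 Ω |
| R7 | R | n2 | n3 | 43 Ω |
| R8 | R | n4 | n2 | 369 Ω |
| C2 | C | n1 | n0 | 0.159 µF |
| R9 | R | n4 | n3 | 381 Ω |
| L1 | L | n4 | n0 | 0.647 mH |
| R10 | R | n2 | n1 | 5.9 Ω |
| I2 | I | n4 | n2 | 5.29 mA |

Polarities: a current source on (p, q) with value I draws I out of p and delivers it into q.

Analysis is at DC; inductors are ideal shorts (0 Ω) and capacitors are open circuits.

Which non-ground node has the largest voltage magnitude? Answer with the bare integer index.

Element admittances at DC:
  Y(R1) = 0.0003636 S between n2,n1
  Y(C1) = 0.000 S between n4,n3
  Y(R2) = 0.0009804 S between n2,n1
  Y(R3) = 0.05208 S between n1,n3
  I1: injects 0.262 A into n0 (from n3)
  Y(R4) = 0.01174 S between n1,n2
  Y(R5) = 0.01111 S between n2,n0
  Y(R6) = 0.2326 S between n2,n4
  Y(R7) = 0.02326 S between n2,n3
  Y(R8) = 0.002710 S between n4,n2
  Y(C2) = 0.000 S between n1,n0
  Y(R9) = 0.002625 S between n4,n3
  L1: short n4↔n0 (DC inductor)
  Y(R10) = 0.1695 S between n2,n1
  I2: injects 0.00529 A into n2 (from n4)
Assemble and solve the 5×5 MNA system:
  V(n1)=-1.857  V(n2)=-0.9898  V(n3)=-4.896  V(n4)=0.000
  i(L1)=-0.2510

3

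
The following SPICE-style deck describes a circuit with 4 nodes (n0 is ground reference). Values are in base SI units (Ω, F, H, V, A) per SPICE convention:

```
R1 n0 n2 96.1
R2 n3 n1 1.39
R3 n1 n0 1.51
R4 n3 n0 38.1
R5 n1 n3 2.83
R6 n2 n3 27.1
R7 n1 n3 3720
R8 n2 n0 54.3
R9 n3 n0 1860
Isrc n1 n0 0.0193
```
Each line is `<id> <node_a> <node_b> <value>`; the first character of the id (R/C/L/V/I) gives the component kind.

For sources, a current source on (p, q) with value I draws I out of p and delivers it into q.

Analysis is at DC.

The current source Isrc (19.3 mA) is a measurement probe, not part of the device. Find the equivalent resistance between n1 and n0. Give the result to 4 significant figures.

R_eq = 1.421 Ω

MNA unknowns: 3 node voltages V₁..V_3
R1: Y=0.01041 on G[0,2]
R2: Y=0.7194 on G[3,1]
R3: Y=0.6623 on G[1,0]
R4: Y=0.02625 on G[3,0]
R5: Y=0.3534 on G[1,3]
R6: Y=0.03690 on G[2,3]
R7: Y=0.0002688 on G[1,3]
R8: Y=0.01842 on G[2,0]
R9: Y=0.0005376 on G[3,0]
Isrc: z[1]−=0.0193, z[0]+=0.0193
solve → V1=-0.02743, V2=-0.01481, V3=-0.02638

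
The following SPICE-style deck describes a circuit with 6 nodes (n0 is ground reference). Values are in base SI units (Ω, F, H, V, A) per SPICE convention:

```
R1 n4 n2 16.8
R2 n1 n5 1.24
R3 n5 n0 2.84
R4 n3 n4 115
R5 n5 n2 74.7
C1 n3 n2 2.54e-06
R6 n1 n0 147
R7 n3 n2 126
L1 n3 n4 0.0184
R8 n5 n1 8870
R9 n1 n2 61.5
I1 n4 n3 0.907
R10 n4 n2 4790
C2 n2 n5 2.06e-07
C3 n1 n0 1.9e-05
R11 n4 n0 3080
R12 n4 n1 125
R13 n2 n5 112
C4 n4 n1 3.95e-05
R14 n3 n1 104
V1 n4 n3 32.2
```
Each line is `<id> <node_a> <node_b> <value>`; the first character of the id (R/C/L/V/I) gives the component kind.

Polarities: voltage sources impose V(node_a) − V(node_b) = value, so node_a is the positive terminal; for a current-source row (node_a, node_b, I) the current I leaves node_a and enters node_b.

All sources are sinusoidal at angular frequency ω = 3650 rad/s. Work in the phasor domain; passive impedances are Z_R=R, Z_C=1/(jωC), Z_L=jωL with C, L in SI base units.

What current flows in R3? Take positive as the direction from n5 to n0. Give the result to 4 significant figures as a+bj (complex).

MNA unknowns: 5 node voltages V₁..V_5 plus 1 source current (V1)
R1: Y=0.05952+0.000j on G[4,2]
R2: Y=0.8065+0.000j on G[1,5]
R3: Y=0.3521+0.000j on G[5,0]
R4: Y=0.008696+0.000j on G[3,4]
R5: Y=0.01339+0.000j on G[5,2]
C1: Y=0.000+0.009271j on G[3,2]
R6: Y=0.006803+0.000j on G[1,0]
R7: Y=0.007937+0.000j on G[3,2]
L1: Y=0.000-0.01489j on G[3,4]
R8: Y=0.0001127+0.000j on G[5,1]
R9: Y=0.01626+0.000j on G[1,2]
I1: z[4]−=0.907, z[3]+=0.907
R10: Y=0.0002088+0.000j on G[4,2]
C2: Y=0.000+0.0007519j on G[2,5]
C3: Y=0.000+0.06935j on G[1,0]
R11: Y=0.0003247+0.000j on G[4,0]
R12: Y=0.008000+0.000j on G[4,1]
R13: Y=0.008929+0.000j on G[2,5]
C4: Y=0.000+0.1442j on G[4,1]
R14: Y=0.009615+0.000j on G[3,1]
V1: row V4−V3=32.2, i_V1 at 4,3
solve → V1=0.06499+0.09362j, V2=-1.644-3.988j, V3=-30.75-2.311j, V4=1.448-2.311j, V5=0.01585-0.01248j
aux → i_V1=-1.730+0.1998j

0.005580-0.004394j A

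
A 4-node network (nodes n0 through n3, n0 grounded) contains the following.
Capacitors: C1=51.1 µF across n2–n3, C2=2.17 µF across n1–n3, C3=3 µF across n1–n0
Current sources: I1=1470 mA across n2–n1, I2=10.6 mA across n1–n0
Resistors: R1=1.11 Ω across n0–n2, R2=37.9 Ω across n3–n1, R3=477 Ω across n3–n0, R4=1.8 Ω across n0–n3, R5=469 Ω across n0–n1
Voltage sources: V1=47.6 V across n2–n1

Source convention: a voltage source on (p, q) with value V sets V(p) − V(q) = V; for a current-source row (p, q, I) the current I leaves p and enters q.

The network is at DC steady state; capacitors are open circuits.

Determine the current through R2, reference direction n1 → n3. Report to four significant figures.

-1.164 A

Apply KCL at each of the 3 non-ground nodes and solve the resulting linear system.
Node n1: branches {C2, I1, R2, R5, I2, C3, V1} → V_1 = -46.21
Node n2: branches {C1, I1, R1, V1} → V_2 = 1.390
Node n3: branches {C1, C2, R2, R3, R4} → V_3 = -2.088
Source currents: i(V1)=-2.722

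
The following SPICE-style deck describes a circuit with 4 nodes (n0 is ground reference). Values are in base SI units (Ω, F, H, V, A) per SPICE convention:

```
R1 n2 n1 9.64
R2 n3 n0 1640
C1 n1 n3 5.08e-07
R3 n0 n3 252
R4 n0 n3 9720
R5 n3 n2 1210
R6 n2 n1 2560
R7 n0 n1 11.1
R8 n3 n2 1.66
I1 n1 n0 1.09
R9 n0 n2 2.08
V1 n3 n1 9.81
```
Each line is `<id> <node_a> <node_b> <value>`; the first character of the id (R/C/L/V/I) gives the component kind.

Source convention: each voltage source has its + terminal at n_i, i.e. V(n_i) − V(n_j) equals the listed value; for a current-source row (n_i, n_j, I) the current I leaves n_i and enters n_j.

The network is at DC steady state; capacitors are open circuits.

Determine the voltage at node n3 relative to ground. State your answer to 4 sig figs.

Apply KCL at each of the 3 non-ground nodes and solve the resulting linear system.
Node n1: branches {R1, C1, R6, R7, I1, V1} → V_1 = -9.266
Node n2: branches {R1, R5, R6, R8, R9} → V_2 = -0.5361
Node n3: branches {R2, C1, R3, R4, R5, R8, V1} → V_3 = 0.5436
Source currents: i(V1)=-0.6539

0.5436 V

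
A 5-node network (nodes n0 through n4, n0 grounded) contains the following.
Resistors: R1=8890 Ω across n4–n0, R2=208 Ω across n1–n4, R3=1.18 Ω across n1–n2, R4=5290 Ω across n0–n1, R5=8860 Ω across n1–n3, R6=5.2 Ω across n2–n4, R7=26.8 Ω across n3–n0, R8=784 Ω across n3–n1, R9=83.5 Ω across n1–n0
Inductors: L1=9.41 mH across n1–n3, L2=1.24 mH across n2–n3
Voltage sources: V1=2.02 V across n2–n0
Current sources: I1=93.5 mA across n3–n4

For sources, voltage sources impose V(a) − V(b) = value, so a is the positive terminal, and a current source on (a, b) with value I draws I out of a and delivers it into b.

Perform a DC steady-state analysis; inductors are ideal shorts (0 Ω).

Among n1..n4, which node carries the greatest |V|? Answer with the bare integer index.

4

MNA unknowns: 4 node voltages V₁..V_4 plus 3 source currents (L1, L2, V1)
R1: Y=0.0001125 on G[4,0]
R2: Y=0.004808 on G[1,4]
R3: Y=0.8475 on G[1,2]
R4: Y=0.0001890 on G[0,1]
R5: Y=0.0001129 on G[1,3]
L1: row V1−V3=0, i_L1 at 1,3
R6: Y=0.1923 on G[2,4]
R7: Y=0.03731 on G[3,0]
R8: Y=0.001276 on G[3,1]
L2: row V2−V3=0, i_L2 at 2,3
R9: Y=0.01198 on G[1,0]
V1: row V2−V0=2.02, i_V1 at 2,0
I1: z[3]−=0.0935, z[4]+=0.0935
solve → V1=2.020, V2=2.020, V3=2.020, V4=2.493
aux → i_L1=-0.02230, i_L2=0.1912, i_V1=-0.1002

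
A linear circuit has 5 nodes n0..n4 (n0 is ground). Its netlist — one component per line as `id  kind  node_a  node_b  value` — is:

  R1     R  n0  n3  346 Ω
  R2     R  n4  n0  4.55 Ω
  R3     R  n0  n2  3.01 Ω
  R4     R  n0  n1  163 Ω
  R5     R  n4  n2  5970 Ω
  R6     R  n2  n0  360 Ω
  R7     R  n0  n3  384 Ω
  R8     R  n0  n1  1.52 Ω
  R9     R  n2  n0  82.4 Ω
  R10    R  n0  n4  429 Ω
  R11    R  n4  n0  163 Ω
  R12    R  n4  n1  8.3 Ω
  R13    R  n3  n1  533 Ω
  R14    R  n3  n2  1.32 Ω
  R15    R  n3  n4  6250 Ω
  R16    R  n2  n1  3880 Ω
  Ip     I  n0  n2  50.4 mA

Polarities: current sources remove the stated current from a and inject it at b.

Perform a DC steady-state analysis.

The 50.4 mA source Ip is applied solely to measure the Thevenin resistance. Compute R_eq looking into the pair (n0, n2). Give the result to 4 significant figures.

Element admittances at DC:
  Y(R1) = 0.002890 S between n0,n3
  Y(R2) = 0.2198 S between n4,n0
  Y(R3) = 0.3322 S between n0,n2
  Y(R4) = 0.006135 S between n0,n1
  Y(R5) = 0.0001675 S between n4,n2
  Y(R6) = 0.002778 S between n2,n0
  Y(R7) = 0.002604 S between n0,n3
  Y(R8) = 0.6579 S between n0,n1
  Y(R9) = 0.01214 S between n2,n0
  Y(R10) = 0.002331 S between n0,n4
  Y(R11) = 0.006135 S between n4,n0
  Y(R12) = 0.1205 S between n4,n1
  Y(R13) = 0.001876 S between n3,n1
  Y(R14) = 0.7576 S between n3,n2
  Y(R15) = 0.0001600 S between n3,n4
  Y(R16) = 0.0002577 S between n2,n1
  Ip: injects 0.0504 A into n2 (from n0)
Assemble and solve the 4×4 MNA system:
  V(n1)=0.0004245  V(n2)=0.1420  V(n3)=0.1406  V(n4)=0.0002791

R_eq = 2.817 Ω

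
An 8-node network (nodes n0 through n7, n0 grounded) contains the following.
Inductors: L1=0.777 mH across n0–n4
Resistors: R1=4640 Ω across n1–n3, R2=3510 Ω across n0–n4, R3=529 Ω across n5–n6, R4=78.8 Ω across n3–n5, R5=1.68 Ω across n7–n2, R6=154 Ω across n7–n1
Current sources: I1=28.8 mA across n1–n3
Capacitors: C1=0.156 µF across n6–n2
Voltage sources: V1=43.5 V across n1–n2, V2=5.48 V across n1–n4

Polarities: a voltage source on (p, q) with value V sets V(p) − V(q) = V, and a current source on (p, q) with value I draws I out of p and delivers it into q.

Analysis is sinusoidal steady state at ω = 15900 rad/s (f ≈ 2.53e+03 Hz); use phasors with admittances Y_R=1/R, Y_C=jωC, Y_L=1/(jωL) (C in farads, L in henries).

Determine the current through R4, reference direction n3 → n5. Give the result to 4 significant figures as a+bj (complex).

0.03356+0.002578j A

Apply KCL at each of the 7 non-ground nodes and solve the resulting linear system.
Node n1: branches {R1, I1, R6, V1, V2} → V_1 = 5.480+0.000j
Node n2: branches {C1, R5, V1} → V_2 = -38.02+0.000j
Node n3: branches {R1, I1, R4} → V_3 = -16.59-11.96j
Node n4: branches {L1, R2, V2} → V_4 = 0.000+0.000j
Node n5: branches {R3, R4} → V_5 = -19.23-12.16j
Node n6: branches {R3, C1} → V_6 = -36.98-13.53j
Node n7: branches {R5, R6} → V_7 = -37.55+0.000j
Source currents: i(V1)=-0.3130-0.002578j, i(V2)=0.000+0.000j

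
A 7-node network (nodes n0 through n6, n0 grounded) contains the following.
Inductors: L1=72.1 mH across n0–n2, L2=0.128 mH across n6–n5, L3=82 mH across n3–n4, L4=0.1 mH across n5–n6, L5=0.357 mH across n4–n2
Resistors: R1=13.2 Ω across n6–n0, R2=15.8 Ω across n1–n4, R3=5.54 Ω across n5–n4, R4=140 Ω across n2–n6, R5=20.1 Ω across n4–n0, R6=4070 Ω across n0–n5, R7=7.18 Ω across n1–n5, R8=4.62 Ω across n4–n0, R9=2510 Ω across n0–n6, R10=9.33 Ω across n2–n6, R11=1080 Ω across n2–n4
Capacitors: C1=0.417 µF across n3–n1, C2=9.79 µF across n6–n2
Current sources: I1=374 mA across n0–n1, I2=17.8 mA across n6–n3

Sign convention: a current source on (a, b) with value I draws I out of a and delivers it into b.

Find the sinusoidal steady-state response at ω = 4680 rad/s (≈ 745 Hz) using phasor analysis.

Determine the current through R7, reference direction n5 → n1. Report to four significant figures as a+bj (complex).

Apply KCL at each of the 6 non-ground nodes and solve the resulting linear system.
Node n1: branches {R2, C1, I1, R7} → V_1 = 2.804-0.06052j
Node n2: branches {L1, R4, L5, R10, R11, C2} → V_2 = 1.025+0.08685j
Node n3: branches {C1, L3, I2} → V_3 = -4.272+27.48j
Node n4: branches {R2, R3, L3, R5, R8, L5, R11} → V_4 = 1.028+0.02295j
Node n5: branches {L2, R3, R6, R7, L4} → V_5 = 1.312+0.0007073j
Node n6: branches {R1, L2, R4, L4, R9, R10, C2, I2} → V_6 = 1.311-0.04032j

-0.2078+0.008527j A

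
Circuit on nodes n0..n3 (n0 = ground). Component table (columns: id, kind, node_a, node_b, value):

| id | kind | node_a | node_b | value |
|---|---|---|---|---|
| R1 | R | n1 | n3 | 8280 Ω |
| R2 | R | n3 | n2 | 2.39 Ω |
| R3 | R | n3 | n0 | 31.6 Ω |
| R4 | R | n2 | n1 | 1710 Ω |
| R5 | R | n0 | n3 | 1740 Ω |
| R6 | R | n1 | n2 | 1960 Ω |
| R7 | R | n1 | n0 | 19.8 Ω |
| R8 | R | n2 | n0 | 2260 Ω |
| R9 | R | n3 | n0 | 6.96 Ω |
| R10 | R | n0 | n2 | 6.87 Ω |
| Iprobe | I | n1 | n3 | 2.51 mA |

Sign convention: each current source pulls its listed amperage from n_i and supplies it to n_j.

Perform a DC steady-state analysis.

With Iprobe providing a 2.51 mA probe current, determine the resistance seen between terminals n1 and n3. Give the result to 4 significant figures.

R_eq = 22.72 Ω

Element admittances at DC:
  Y(R1) = 0.0001208 S between n1,n3
  Y(R2) = 0.4184 S between n3,n2
  Y(R3) = 0.03165 S between n3,n0
  Y(R4) = 0.0005848 S between n2,n1
  Y(R5) = 0.0005747 S between n0,n3
  Y(R6) = 0.0005102 S between n1,n2
  Y(R7) = 0.05051 S between n1,n0
  Y(R8) = 0.0004425 S between n2,n0
  Y(R9) = 0.1437 S between n3,n0
  Y(R10) = 0.1456 S between n0,n2
  Iprobe: injects 0.00251 A into n3 (from n1)
Assemble and solve the 3×3 MNA system:
  V(n1)=-0.04838  V(n2)=0.006309  V(n3)=0.008653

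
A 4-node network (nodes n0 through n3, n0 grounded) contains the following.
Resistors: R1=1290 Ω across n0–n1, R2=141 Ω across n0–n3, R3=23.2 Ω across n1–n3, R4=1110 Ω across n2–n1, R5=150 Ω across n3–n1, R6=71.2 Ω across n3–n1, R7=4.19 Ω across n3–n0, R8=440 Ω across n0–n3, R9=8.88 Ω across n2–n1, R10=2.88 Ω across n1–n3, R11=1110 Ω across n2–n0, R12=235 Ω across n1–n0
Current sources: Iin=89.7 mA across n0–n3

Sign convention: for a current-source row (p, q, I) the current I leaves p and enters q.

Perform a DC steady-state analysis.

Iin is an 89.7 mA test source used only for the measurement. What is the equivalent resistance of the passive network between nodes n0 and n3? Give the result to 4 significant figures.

Element admittances at DC:
  Y(R1) = 0.0007752 S between n0,n1
  Y(R2) = 0.007092 S between n0,n3
  Y(R3) = 0.04310 S between n1,n3
  Y(R4) = 0.0009009 S between n2,n1
  Y(R5) = 0.006667 S between n3,n1
  Y(R6) = 0.01404 S between n3,n1
  Y(R7) = 0.2387 S between n3,n0
  Y(R8) = 0.002273 S between n0,n3
  Y(R9) = 0.1126 S between n2,n1
  Y(R10) = 0.3472 S between n1,n3
  Y(R11) = 0.0009009 S between n2,n0
  Y(R12) = 0.004255 S between n1,n0
  Iin: injects 0.0897 A into n3 (from n0)
Assemble and solve the 3×3 MNA system:
  V(n1)=0.3483  V(n2)=0.3456  V(n3)=0.3533

R_eq = 3.939 Ω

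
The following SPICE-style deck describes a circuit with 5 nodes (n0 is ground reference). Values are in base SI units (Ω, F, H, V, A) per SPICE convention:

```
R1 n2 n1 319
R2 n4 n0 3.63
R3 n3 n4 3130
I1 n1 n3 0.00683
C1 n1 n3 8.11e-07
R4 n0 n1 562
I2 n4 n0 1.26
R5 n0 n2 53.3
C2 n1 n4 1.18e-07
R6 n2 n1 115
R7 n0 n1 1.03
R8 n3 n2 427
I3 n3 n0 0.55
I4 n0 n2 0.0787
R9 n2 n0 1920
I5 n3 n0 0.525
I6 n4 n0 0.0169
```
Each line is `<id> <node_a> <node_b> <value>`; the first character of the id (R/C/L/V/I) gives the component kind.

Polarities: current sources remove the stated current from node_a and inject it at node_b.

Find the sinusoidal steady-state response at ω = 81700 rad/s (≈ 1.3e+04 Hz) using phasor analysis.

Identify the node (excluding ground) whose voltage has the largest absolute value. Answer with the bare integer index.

3

Apply KCL at each of the 4 non-ground nodes and solve the resulting linear system.
Node n1: branches {R1, I1, C1, R4, C2, R6, R7} → V_1 = -1.064-0.06218j
Node n2: branches {R1, R5, R6, R8, I4, R9} → V_2 = 1.860+1.094j
Node n3: branches {R3, I1, C1, R8, I3, I5} → V_3 = -1.665+15.95j
Node n4: branches {R2, R3, I2, C2, I6} → V_4 = -4.625+0.1429j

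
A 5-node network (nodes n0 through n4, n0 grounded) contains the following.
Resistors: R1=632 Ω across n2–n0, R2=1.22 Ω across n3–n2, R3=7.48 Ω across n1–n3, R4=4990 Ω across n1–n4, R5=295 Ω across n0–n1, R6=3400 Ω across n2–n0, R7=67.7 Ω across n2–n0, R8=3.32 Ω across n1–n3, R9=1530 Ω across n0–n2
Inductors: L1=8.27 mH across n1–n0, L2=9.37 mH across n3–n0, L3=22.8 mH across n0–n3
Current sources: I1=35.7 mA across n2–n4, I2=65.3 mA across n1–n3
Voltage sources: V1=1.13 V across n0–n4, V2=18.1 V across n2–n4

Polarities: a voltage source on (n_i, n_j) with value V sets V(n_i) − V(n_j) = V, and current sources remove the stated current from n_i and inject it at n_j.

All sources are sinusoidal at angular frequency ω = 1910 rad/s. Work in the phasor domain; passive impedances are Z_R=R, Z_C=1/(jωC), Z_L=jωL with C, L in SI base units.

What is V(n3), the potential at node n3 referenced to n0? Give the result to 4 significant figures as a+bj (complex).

16.26+2.722j V

MNA unknowns: 4 node voltages V₁..V_4 plus 2 source currents (V1, V2)
R1: Y=0.001582+0.000j on G[2,0]
R2: Y=0.8197+0.000j on G[3,2]
R3: Y=0.1337+0.000j on G[1,3]
R4: Y=0.0002004+0.000j on G[1,4]
L1: Y=0.000-0.06331j on G[1,0]
I1: z[2]−=0.0357, z[4]+=0.0357
R5: Y=0.003390+0.000j on G[0,1]
L2: Y=0.000-0.05588j on G[3,0]
R6: Y=0.0002941+0.000j on G[2,0]
R7: Y=0.01477+0.000j on G[2,0]
L3: Y=0.000-0.02296j on G[0,3]
R8: Y=0.3012+0.000j on G[1,3]
R9: Y=0.0006536+0.000j on G[0,2]
I2: z[1]−=0.0653, z[3]+=0.0653
V1: row V0−V4=1.13, i_V1 at 0,4
V2: row V2−V4=18.1, i_V2 at 2,4
solve → V1=15.27+4.905j, V2=16.97+0.000j, V3=16.26+2.722j, V4=-1.130+0.000j
aux → i_V1=0.8705-2.232j, i_V2=-0.9095+2.231j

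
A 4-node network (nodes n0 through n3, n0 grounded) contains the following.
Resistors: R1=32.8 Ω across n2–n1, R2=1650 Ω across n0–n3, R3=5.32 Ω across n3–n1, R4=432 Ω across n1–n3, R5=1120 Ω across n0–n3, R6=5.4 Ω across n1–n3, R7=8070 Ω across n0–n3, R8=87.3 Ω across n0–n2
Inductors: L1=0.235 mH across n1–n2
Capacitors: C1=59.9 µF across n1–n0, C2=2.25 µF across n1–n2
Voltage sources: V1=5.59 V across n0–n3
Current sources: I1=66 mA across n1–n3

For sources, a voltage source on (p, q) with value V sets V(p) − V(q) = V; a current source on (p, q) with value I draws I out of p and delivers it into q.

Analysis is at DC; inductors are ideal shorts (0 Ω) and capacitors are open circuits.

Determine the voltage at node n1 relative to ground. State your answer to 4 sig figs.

-5.595 V

Element admittances at DC:
  Y(R1) = 0.03049 S between n2,n1
  L1: short n1↔n2 (DC inductor)
  Y(R2) = 0.0006061 S between n0,n3
  Y(C1) = 0.000 S between n1,n0
  Y(R3) = 0.1880 S between n3,n1
  Y(R4) = 0.002315 S between n1,n3
  Y(R5) = 0.0008929 S between n0,n3
  Y(R6) = 0.1852 S between n1,n3
  Y(C2) = 0.000 S between n1,n2
  Y(R7) = 0.0001239 S between n0,n3
  Y(R8) = 0.01145 S between n0,n2
  V1: constraint V(n0)−V(n3) = 5.59
  I1: injects 0.066 A into n3 (from n1)
Assemble and solve the 5×5 MNA system:
  V(n1)=-5.595  V(n2)=-5.595  V(n3)=-5.590
  i(L1)=-0.06409  i(V1)=-0.07316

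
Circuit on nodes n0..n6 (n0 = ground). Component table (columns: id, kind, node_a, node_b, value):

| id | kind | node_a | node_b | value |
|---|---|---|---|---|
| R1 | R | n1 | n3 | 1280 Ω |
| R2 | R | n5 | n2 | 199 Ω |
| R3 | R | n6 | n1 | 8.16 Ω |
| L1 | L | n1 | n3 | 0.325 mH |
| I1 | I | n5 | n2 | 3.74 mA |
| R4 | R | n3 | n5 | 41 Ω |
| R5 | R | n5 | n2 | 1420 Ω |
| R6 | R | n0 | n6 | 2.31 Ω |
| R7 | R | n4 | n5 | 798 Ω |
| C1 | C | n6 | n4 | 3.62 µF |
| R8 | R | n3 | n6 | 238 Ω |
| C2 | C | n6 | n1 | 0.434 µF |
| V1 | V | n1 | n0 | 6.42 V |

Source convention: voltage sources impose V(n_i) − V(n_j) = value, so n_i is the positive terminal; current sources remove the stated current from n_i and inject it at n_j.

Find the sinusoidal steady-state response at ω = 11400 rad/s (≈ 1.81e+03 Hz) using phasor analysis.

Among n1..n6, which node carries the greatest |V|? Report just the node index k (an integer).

Element admittances at ω=11400 rad/s:
  Y(R1) = 0.0007813+0.000j S between n1,n3
  Y(R2) = 0.005025+0.000j S between n5,n2
  Y(R3) = 0.1225+0.000j S between n6,n1
  Y(L1) = 0.000-0.2699j S between n1,n3
  I1: injects 0.00374 A into n2 (from n5)
  Y(R4) = 0.02439+0.000j S between n3,n5
  Y(R5) = 0.0007042+0.000j S between n5,n2
  Y(R6) = 0.4329+0.000j S between n0,n6
  Y(R7) = 0.001253+0.000j S between n4,n5
  Y(C1) = 0.000+0.04127j S between n6,n4
  Y(R8) = 0.004202+0.000j S between n3,n6
  Y(C2) = 0.000+0.004948j S between n6,n1
  V1: constraint V(n1)−V(n0) = 6.42
Assemble and solve the 7×7 MNA system:
  V(n1)=6.420+0.000j  V(n2)=6.828-0.09901j  V(n3)=6.418-0.09896j  V(n4)=1.465-0.09997j  V(n5)=6.175-0.09901j  V(n6)=1.465+0.04306j
  i(V1)=-0.6342-0.01864j

2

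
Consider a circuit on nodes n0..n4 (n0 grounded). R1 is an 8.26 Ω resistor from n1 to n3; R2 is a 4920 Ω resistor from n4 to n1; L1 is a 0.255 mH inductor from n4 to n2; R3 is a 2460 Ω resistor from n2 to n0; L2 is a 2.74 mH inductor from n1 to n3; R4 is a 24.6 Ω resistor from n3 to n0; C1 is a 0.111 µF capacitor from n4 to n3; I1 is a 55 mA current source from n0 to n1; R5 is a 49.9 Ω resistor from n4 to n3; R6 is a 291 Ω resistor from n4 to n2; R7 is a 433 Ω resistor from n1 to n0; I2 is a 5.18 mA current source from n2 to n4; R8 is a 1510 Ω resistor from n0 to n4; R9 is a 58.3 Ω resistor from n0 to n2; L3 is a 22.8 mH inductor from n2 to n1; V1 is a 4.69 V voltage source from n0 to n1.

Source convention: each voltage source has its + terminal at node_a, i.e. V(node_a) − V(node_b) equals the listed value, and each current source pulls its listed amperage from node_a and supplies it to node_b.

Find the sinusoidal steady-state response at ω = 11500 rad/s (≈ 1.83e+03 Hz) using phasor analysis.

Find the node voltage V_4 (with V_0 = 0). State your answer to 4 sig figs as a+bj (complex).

-1.817+0.3435j V

Apply KCL at each of the 4 non-ground nodes and solve the resulting linear system.
Node n1: branches {R1, R2, L2, I1, R7, L3, V1} → V_1 = -4.690+0.000j
Node n2: branches {L1, R3, R6, I2, R9, L3} → V_2 = -1.827+0.4178j
Node n3: branches {R1, L2, R4, C1, R5} → V_3 = -3.373+0.2787j
Node n4: branches {R2, L1, C1, R5, R6, I2, R8} → V_4 = -1.817+0.3435j
Source currents: i(V1)=-0.2362+0.01889j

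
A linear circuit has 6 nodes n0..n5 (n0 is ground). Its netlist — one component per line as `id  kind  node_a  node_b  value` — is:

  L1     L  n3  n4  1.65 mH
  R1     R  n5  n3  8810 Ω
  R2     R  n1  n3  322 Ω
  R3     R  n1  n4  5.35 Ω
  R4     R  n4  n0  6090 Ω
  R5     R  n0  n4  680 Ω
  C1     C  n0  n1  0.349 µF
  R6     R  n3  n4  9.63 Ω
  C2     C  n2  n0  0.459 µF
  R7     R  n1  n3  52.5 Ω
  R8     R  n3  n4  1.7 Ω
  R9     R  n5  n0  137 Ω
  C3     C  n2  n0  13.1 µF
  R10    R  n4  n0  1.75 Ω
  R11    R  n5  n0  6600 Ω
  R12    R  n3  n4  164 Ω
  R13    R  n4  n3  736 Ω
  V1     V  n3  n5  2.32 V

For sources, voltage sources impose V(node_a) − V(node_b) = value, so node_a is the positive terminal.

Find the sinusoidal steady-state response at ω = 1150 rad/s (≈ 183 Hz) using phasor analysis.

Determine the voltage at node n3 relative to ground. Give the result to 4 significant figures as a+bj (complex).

0.04497+0.01099j V

Element admittances at ω=1150 rad/s:
  Y(L1) = 0.000-0.5270j S between n3,n4
  Y(R1) = 0.0001135+0.000j S between n5,n3
  Y(R2) = 0.003106+0.000j S between n1,n3
  Y(R3) = 0.1869+0.000j S between n1,n4
  Y(R4) = 0.0001642+0.000j S between n4,n0
  Y(R5) = 0.001471+0.000j S between n0,n4
  Y(C1) = 0.000+0.0004014j S between n0,n1
  Y(R6) = 0.1038+0.000j S between n3,n4
  Y(C2) = 0.000+0.0005279j S between n2,n0
  Y(R7) = 0.01905+0.000j S between n1,n3
  Y(R8) = 0.5882+0.000j S between n3,n4
  Y(R9) = 0.007299+0.000j S between n5,n0
  Y(C3) = 0.000+0.01507j S between n2,n0
  Y(R10) = 0.5714+0.000j S between n4,n0
  Y(R11) = 0.0001515+0.000j S between n5,n0
  Y(R12) = 0.006098+0.000j S between n3,n4
  Y(R13) = 0.001359+0.000j S between n4,n3
  V1: constraint V(n3)−V(n5) = 2.32
Assemble and solve the 6×6 MNA system:
  V(n1)=0.03121+0.0009577j  V(n2)=0.000+0.000j  V(n3)=0.04497+0.01099j  V(n4)=0.02958-0.0001648j  V(n5)=-2.275+0.01099j
  i(V1)=-0.01721+8.191e-05j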